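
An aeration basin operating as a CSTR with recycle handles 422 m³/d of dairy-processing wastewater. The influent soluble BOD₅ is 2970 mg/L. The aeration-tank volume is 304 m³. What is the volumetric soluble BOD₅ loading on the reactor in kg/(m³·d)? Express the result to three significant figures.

L_v ≈ 4.12 kg soluble BOD₅/(m³·d)

Volumetric loading L_v = Q·S₀ / V = 422 × 2970 g/m³ / 304.0 m³ = 4123 g/(m³·d) = 4.123 kg soluble BOD₅/(m³·d).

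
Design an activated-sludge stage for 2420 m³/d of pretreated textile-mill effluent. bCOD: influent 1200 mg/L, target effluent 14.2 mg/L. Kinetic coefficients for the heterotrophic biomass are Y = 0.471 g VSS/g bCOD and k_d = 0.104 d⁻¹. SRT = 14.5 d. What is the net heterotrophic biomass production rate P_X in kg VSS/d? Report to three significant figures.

Correct the yield for decay: Y_obs = Y/(1 + k_d θ_c) = 0.471 / (1 + 0.104 × 14.5) = 0.471 / 2.508 = 0.1878.
Substrate removed = Q·(S₀ − S) = 2420 m³/d × (1200 − 14.2) g/m³ = 2.87×10^6 g/d = 2870 kg/d.
Net biomass production P_X = Y_obs × Q·(S₀ − S) = 0.1878 × 2870 = 538.9 kg VSS/d.

P_X ≈ 539 kg VSS/d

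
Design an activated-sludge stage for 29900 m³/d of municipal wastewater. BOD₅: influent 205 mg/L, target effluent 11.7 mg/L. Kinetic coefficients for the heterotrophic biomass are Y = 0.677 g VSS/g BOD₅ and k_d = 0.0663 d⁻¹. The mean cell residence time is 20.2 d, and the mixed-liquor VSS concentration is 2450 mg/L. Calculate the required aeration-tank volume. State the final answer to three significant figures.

From the SRT design equation V = Y Q (S₀−S) θ_c / [X (1 + k_d θ_c)] = 0.677 × 29900 × (205 − 11.7) × 20.2 / [2450 × (1 + 0.0663 × 20.2)] = 7.9×10^7 / 5731 = 13791 m³.

V ≈ 13800 m³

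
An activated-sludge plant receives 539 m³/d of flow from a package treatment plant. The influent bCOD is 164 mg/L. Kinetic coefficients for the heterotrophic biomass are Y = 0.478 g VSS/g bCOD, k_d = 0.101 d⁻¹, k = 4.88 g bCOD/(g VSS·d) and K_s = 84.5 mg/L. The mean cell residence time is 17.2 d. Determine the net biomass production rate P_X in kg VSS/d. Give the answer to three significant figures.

P_X ≈ 14.9 kg VSS/d

From the Monod/SRT balance for a CMAS, S = K_s·(1+k_d θ_c)/[θ_c·(Y k − k_d) − 1] = 84.5 × (1 + 0.101 × 17.2) / [17.2 × (0.478 × 4.88 − 0.101) − 1] = 231.3 / 37.38 = 6.187 mg/L.
Observed yield with endogenous decay: Y_obs = Y / (1 + k_d·θ_c) = 0.478 / (1 + 0.101 × 17.2) = 0.478 / 2.737 = 0.1746 g VSS/g bCOD.
Q·(S₀ − S) = 539 × (164 − 6.19) × 10⁻³ = 85.06 kg/d removed.
Biomass produced: P_X = Y_obs·Q·ΔS = 0.1746 × 85.06 ≈ 14.85 kg VSS/d.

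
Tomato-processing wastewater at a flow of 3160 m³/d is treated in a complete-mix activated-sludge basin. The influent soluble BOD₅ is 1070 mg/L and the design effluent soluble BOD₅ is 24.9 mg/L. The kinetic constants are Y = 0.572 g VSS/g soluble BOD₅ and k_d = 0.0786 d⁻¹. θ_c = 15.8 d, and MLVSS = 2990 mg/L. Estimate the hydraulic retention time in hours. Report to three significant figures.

τ ≈ 33.8 h

Rearranging the biomass balance for a CMAS with decay, V = Y·Q·ΔS·θ_c / [X·(1+k_d θ_c)] = 0.572 × 3160 × (1070 − 24.9) × 15.8 / [2990 × (1 + 0.0786 × 15.8)] = 2.98×10^7 / 6703 = 4453 m³.
HRT = V/Q = 4453 m³ / 3160 m³·d⁻¹ = 1.409 d × 24 = 33.82 h.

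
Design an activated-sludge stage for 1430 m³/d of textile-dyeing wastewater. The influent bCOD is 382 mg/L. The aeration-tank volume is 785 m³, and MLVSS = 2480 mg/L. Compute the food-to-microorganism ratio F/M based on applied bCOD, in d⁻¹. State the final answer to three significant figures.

F/M ≈ 0.281 d⁻¹

F/M = applied load / biomass = Q·S₀/(V·X) = 1430 × 382 / (785.0 × 2480) = 0.2806 d⁻¹.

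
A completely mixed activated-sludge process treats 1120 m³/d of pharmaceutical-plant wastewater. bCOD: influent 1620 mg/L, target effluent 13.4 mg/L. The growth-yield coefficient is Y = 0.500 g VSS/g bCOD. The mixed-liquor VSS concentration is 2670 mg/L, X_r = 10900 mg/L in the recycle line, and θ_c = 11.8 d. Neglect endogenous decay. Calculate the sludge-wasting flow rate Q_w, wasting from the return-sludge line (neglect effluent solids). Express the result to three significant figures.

Q_w ≈ 82.5 m³/d

V·X = Y·Q·ΔS·θ_c gives V = 0.500 × 1120 × (1620 − 13.4) × 11.8 / 2670 = 3976 m³.
Q_w = (V·X)/(θ_c X_r) = 3976 × 2670 / (11.8 × 10900) = 82.54 m³/d.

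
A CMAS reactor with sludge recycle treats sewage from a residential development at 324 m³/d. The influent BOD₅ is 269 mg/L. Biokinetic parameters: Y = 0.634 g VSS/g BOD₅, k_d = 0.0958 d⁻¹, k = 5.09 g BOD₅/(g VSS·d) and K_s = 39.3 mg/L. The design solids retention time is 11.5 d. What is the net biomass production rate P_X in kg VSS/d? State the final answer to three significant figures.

For a completely mixed reactor with recycle the Lawrence–McCarty relation gives S = K_s·(1 + k_d·θ_c) / [θ_c·(Y·k − k_d) − 1] = 39.3 × (1 + 0.0958 × 11.5) / [11.5 × (0.634 × 5.09 − 0.0958) − 1] = 82.60 / 35.01 = 2.359 mg/L.
The observed yield is Y_obs = Y/(1 + k_d·θ_c) = 0.634 / (1 + 0.0958 × 11.5) = 0.634 / 2.102 = 0.3017 g VSS per g BOD₅ removed.
Mass of BOD₅ removed per day: Q(S₀ − S) = 324 × 266.6 g/m³ = 86.39 kg/d.
So the net sludge growth is P_X = 0.3017 × 86.39 = 26.06 kg VSS/d.

P_X ≈ 26.1 kg VSS/d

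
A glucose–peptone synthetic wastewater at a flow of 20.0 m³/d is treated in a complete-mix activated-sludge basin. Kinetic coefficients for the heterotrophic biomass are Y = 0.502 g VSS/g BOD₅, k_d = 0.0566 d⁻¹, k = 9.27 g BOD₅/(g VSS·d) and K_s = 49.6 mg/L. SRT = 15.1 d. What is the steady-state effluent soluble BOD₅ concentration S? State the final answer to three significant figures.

Effluent substrate depends only on kinetics and SRT: S = K_s(1 + k_d θ_c) / [θ_c(Yk − k_d) − 1] = 49.6 × (1 + 0.0566 × 15.1) / [15.1 × (0.502 × 9.27 − 0.0566) − 1] = 91.99 / 68.41 = 1.345 mg/L.

S ≈ 1.34 mg/L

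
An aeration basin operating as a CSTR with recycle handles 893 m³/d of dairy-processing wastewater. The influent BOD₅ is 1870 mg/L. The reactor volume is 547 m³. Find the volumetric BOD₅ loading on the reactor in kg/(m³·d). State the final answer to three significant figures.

L_v ≈ 3.05 kg BOD₅/(m³·d)

Volumetric loading L_v = Q·S₀ / V = 893 × 1870 g/m³ / 547.0 m³ = 3053 g/(m³·d) = 3.053 kg BOD₅/(m³·d).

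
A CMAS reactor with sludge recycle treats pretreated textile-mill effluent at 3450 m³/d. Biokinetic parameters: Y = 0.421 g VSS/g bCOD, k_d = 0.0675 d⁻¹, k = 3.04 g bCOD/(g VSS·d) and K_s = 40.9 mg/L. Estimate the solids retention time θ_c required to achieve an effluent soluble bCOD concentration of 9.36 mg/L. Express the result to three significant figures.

θ_c ≈ 5.85 d

From 1/θ_c = Y·k·S/(K_s + S) − k_d: Y·k·S/(K_s+S) = 0.421 × 3.04 × 9.36 / (40.9 + 9.36) = 0.2383 d⁻¹.
Then 1/θ_c = μ − k_d = 0.2383 − 0.0675 = 0.1708 d⁻¹, giving θ_c = 5.853 d.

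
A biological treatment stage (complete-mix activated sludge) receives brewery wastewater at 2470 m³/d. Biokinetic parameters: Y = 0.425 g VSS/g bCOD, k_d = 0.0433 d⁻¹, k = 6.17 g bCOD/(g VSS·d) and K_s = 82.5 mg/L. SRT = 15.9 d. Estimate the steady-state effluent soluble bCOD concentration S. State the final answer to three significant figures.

S ≈ 3.48 mg/L

Effluent substrate depends only on kinetics and SRT: S = K_s(1 + k_d θ_c) / [θ_c(Yk − k_d) − 1] = 82.5 × (1 + 0.0433 × 15.9) / [15.9 × (0.425 × 6.17 − 0.0433) − 1] = 139.3 / 40.01 = 3.482 mg/L.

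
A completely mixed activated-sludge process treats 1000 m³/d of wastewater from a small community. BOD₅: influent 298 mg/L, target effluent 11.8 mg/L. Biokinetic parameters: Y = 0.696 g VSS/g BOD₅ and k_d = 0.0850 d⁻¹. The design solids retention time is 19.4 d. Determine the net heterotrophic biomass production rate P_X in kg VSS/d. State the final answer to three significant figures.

Observed yield with endogenous decay: Y_obs = Y / (1 + k_d·θ_c) = 0.696 / (1 + 0.0850 × 19.4) = 0.696 / 2.649 = 0.2627 g VSS/g BOD₅.
Substrate removed = Q·(S₀ − S) = 1000 m³/d × (298 − 11.8) g/m³ = 2.86×10^5 g/d = 286.2 kg/d.
P_X = Y_obs · Q(S₀ − S) = 0.2627 × 286.2 = 75.20 kg VSS/d.

P_X ≈ 75.2 kg VSS/d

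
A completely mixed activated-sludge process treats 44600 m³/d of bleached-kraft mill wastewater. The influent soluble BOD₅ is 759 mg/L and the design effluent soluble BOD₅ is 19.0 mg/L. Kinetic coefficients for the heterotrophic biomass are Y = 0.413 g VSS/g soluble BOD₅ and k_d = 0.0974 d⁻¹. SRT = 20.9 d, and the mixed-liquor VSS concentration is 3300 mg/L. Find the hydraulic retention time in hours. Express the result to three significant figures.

Rearranging the biomass balance for a CMAS with decay, V = Y·Q·ΔS·θ_c / [X·(1+k_d θ_c)] = 0.413 × 44600 × (759 − 19.0) × 20.9 / [3300 × (1 + 0.0974 × 20.9)] = 2.85×10^8 / 10018 = 28438 m³.
τ = V/Q = 28438/44600 = 0.6376 d, or 15.30 h.

τ ≈ 15.3 h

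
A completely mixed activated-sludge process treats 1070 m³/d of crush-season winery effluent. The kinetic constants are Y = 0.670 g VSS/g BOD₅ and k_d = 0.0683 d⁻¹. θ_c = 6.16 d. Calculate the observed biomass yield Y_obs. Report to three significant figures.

Y_obs ≈ 0.472 g VSS/g BOD₅

Y_obs = Y / (1 + k_d θ_c) = 0.670 / (1 + 0.0683 × 6.16) = 0.670 / 1.421 = 0.4716.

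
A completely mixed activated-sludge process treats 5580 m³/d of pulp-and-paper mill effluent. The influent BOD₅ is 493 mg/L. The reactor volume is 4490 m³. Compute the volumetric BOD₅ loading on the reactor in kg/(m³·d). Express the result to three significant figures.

Volumetric loading L_v = Q·S₀ / V = 5580 × 493 g/m³ / 4490 m³ = 612.7 g/(m³·d) = 0.6127 kg BOD₅/(m³·d).

L_v ≈ 0.613 kg BOD₅/(m³·d)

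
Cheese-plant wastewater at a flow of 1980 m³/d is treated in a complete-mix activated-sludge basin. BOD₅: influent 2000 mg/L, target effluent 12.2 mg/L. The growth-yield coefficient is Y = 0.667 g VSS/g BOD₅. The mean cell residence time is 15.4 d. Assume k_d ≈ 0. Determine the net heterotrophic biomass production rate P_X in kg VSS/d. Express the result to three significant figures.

P_X ≈ 2630 kg VSS/d

Since k_d ≈ 0, Y_obs = Y = 0.667 g VSS/g BOD₅.
Q·(S₀ − S) = 1980 × (2000 − 12.2) × 10⁻³ = 3936 kg/d removed.
Biomass produced: P_X = Y_obs·Q·ΔS = 0.6670 × 3936 ≈ 2625 kg VSS/d.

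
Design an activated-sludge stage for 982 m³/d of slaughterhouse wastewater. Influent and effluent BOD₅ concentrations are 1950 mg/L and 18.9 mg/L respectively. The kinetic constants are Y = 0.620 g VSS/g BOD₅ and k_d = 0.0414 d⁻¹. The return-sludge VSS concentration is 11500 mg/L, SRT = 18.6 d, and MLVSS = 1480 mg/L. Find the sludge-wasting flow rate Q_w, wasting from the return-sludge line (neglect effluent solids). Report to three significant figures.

Rearranging the biomass balance for a CMAS with decay, V = Y·Q·ΔS·θ_c / [X·(1+k_d θ_c)] = 0.620 × 982 × (1950 − 18.9) × 18.6 / [1480 × (1 + 0.0414 × 18.6)] = 2.19×10^7 / 2620 = 8348 m³.
Wasting from the return line (neglecting effluent solids): Q_w = V·X / (θ_c·X_r) = 8348 × 1480 / (18.6 × 11500) = 57.76 m³/d.

Q_w ≈ 57.8 m³/d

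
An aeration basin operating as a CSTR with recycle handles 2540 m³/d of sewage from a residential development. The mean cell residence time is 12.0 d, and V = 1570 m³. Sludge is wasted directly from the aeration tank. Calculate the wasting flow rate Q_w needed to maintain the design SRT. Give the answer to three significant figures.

For wasting at MLVSS concentration, Q_w = V/θ_c = 1570/12.0 = 130.8 m³/d.

Q_w ≈ 131 m³/d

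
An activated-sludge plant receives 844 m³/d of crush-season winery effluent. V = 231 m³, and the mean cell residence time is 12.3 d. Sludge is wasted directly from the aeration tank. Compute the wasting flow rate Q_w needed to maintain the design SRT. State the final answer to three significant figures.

For wasting at MLVSS concentration, Q_w = V/θ_c = 231.0/12.3 = 18.78 m³/d.

Q_w ≈ 18.8 m³/d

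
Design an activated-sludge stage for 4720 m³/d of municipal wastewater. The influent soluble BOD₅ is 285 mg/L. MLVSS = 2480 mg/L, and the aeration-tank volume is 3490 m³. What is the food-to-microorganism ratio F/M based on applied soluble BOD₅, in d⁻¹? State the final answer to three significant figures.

F/M ≈ 0.155 d⁻¹

F/M = Q·S₀ / (V·X) = 4720 × 285 / (3490 × 2480) = 0.1554 g soluble BOD₅·(g VSS·d)⁻¹.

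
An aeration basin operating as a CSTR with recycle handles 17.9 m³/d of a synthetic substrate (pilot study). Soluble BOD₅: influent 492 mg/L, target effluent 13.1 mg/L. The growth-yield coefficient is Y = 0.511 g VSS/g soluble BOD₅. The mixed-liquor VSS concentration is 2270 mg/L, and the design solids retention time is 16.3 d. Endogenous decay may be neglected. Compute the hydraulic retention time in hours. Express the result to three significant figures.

τ ≈ 42.2 h

Biomass mass balance (decay neglected): V·X = Y·Q·(S₀ − S)·θ_c, so V = 0.511 × 17.9 × (492 − 13.1) × 16.3 / 2270 = 31.45 m³.
HRT = V/Q = 31.45 m³ / 17.9 m³·d⁻¹ = 1.757 d × 24 = 42.17 h.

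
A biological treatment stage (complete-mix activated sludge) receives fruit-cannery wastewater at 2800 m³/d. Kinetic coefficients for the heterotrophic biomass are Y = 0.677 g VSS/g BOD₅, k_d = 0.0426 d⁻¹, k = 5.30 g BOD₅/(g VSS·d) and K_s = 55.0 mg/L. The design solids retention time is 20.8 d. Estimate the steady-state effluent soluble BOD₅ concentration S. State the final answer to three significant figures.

S ≈ 1.43 mg/L

From the Monod/SRT balance for a CMAS, S = K_s·(1+k_d θ_c)/[θ_c·(Y k − k_d) − 1] = 55.0 × (1 + 0.0426 × 20.8) / [20.8 × (0.677 × 5.30 − 0.0426) − 1] = 103.7 / 72.75 = 1.426 mg/L.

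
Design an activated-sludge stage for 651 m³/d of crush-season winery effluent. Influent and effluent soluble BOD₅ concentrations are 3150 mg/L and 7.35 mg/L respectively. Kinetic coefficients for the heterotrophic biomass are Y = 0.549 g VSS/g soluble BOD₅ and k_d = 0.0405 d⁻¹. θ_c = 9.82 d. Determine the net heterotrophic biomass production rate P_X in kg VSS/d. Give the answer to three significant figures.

Correct the yield for decay: Y_obs = Y/(1 + k_d θ_c) = 0.549 / (1 + 0.0405 × 9.82) = 0.549 / 1.398 = 0.3928.
ΔS = 3150 − 7.35 = 3143 mg/L, so the substrate removal rate is 651 × 3143/1000 = 2046 kg soluble BOD₅/d.
Net biomass production P_X = Y_obs × Q·(S₀ − S) = 0.3928 × 2046 = 803.6 kg VSS/d.

P_X ≈ 804 kg VSS/d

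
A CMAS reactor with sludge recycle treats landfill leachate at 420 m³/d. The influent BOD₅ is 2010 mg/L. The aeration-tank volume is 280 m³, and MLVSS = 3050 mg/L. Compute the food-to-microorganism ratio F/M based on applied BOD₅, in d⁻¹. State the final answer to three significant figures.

F/M ≈ 0.989 d⁻¹

F/M = Q·S₀ / (V·X) = 420 × 2010 / (280.0 × 3050) = 0.9885 g BOD₅·(g VSS·d)⁻¹.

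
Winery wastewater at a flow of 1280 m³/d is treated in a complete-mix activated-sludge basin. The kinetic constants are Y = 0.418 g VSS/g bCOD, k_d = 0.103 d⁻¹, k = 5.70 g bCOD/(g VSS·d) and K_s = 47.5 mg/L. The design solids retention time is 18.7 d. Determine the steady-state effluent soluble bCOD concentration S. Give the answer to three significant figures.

S ≈ 3.34 mg/L

For a completely mixed reactor with recycle the Lawrence–McCarty relation gives S = K_s·(1 + k_d·θ_c) / [θ_c·(Y·k − k_d) − 1] = 47.5 × (1 + 0.103 × 18.7) / [18.7 × (0.418 × 5.70 − 0.103) − 1] = 139.0 / 41.63 = 3.339 mg/L.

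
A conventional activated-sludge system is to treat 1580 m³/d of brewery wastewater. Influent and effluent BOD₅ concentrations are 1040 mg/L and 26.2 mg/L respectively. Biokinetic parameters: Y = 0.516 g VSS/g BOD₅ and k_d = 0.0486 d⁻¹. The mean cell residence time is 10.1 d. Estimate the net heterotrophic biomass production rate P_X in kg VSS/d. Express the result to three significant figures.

Observed yield with endogenous decay: Y_obs = Y / (1 + k_d·θ_c) = 0.516 / (1 + 0.0486 × 10.1) = 0.516 / 1.491 = 0.3461 g VSS/g BOD₅.
Q·(S₀ − S) = 1580 × (1040 − 26.2) × 10⁻³ = 1602 kg/d removed.
So the net sludge growth is P_X = 0.3461 × 1602 = 554.4 kg VSS/d.

P_X ≈ 554 kg VSS/d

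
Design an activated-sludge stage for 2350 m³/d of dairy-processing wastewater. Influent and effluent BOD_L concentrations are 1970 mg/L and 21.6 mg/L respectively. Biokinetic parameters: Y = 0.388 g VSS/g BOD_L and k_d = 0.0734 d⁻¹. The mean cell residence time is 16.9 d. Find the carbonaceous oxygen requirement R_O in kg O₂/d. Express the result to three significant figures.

Y_obs = Y / (1 + k_d θ_c) = 0.388 / (1 + 0.0734 × 16.9) = 0.388 / 2.240 = 0.1732.
ΔS = 1970 − 21.6 = 1948 mg/L, so the substrate removal rate is 2350 × 1948/1000 = 4579 kg BOD_L/d.
Net sludge production P_X = 0.1732 × 4579 = 792.9 kg VSS/d.
R_O = Q·ΔS − 1.42 P_X = 4579 − 1126 = 3453 kg O₂/d.

R_O ≈ 3450 kg O₂/d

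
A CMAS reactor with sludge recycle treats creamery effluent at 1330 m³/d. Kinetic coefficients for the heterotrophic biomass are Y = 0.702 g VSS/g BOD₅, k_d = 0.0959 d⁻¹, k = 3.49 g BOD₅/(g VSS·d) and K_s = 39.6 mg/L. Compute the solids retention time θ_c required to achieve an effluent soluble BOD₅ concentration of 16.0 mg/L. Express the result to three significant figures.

θ_c ≈ 1.64 d

From 1/θ_c = Y·k·S/(K_s + S) − k_d: Y·k·S/(K_s+S) = 0.702 × 3.49 × 16.0 / (39.6 + 16.0) = 0.7050 d⁻¹.
Then 1/θ_c = μ − k_d = 0.7050 − 0.0959 = 0.6091 d⁻¹, giving θ_c = 1.642 d.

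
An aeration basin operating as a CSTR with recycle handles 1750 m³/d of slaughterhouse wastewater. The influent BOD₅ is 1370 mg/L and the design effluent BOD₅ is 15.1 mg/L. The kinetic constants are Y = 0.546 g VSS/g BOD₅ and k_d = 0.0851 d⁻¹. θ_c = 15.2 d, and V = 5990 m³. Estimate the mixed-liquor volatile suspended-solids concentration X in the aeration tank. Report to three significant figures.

X ≈ 1430 mg/L

Solving the biomass balance for X: X = Y Q (S₀−S) θ_c / [V (1+k_d θ_c)] = 0.546 × 1750 × (1370 − 15.1) × 15.2 / [5990 × (1 + 0.0851 × 15.2)] = 1432 mg/L.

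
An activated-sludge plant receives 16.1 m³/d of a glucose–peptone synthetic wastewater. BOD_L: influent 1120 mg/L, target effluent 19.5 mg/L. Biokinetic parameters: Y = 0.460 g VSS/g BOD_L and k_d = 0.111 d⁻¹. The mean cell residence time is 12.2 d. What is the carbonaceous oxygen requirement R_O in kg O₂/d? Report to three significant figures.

R_O ≈ 12.8 kg O₂/d

Observed yield with endogenous decay: Y_obs = Y / (1 + k_d·θ_c) = 0.460 / (1 + 0.111 × 12.2) = 0.460 / 2.354 = 0.1954 g VSS/g BOD_L.
Substrate removed = Q·(S₀ − S) = 16.1 m³/d × (1120 − 19.5) g/m³ = 1.77×10^4 g/d = 17.72 kg/d.
Biomass synthesised: P_X = Y_obs × 17.72 = 3.462 kg VSS/d.
Carbonaceous O₂ demand = substrate oxidised − cell-mass equivalent = 17.72 − 1.42 × 3.462 = 12.80 kg O₂/d.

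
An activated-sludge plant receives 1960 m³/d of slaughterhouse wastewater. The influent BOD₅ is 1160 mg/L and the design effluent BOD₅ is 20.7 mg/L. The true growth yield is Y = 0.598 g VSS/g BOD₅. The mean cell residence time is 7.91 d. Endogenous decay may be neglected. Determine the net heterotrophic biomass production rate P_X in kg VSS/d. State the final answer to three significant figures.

With endogenous decay neglected, the observed yield equals the true yield: Y_obs = Y = 0.598 g VSS/g BOD₅.
Q·(S₀ − S) = 1960 × (1160 − 20.7) × 10⁻³ = 2233 kg/d removed.
P_X = Y_obs · Q(S₀ − S) = 0.5980 × 2233 = 1335 kg VSS/d.

P_X ≈ 1340 kg VSS/d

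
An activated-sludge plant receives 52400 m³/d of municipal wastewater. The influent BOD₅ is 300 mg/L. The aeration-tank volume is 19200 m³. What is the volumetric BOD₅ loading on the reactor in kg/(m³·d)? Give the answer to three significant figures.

L_v ≈ 0.819 kg BOD₅/(m³·d)

Volumetric loading L_v = Q·S₀ / V = 52400 × 300 g/m³ / 19200 m³ = 818.8 g/(m³·d) = 0.8187 kg BOD₅/(m³·d).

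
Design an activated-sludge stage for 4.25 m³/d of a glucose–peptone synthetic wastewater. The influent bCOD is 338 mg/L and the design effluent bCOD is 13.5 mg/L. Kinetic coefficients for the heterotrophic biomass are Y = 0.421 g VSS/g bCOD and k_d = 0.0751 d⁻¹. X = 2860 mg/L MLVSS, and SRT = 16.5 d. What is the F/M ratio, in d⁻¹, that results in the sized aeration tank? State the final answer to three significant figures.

F/M ≈ 0.336 d⁻¹

Rearranging the biomass balance for a CMAS with decay, V = Y·Q·ΔS·θ_c / [X·(1+k_d θ_c)] = 0.421 × 4.25 × (338 − 13.5) × 16.5 / [2860 × (1 + 0.0751 × 16.5)] = 9.58×10^3 / 6404 = 1.496 m³.
F/M = Q·S₀ / (V·X) = 4.25 × 338 / (1.496 × 2860) = 0.3358 g bCOD·(g VSS·d)⁻¹.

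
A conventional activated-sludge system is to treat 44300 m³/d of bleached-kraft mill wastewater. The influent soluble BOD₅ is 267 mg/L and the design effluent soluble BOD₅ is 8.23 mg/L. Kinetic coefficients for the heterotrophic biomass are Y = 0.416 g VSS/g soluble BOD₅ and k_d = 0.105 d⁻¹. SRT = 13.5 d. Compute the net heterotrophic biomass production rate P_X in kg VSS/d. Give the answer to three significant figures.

P_X ≈ 1970 kg VSS/d

Observed yield with endogenous decay: Y_obs = Y / (1 + k_d·θ_c) = 0.416 / (1 + 0.105 × 13.5) = 0.416 / 2.417 = 0.1721 g VSS/g soluble BOD₅.
Mass of soluble BOD₅ removed per day: Q(S₀ − S) = 44300 × 258.8 g/m³ = 11464 kg/d.
Net biomass production P_X = Y_obs × Q·(S₀ − S) = 0.1721 × 11464 = 1973 kg VSS/d.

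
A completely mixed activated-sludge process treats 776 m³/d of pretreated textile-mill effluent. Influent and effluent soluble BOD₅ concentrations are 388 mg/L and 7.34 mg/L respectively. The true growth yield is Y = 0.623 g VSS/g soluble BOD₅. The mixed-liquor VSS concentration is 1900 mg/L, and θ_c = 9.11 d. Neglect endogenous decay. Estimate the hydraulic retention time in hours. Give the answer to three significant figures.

τ ≈ 27.3 h

With k_d = 0 the design equation reduces to V = Y Q (S₀−S) θ_c / X = 0.623 × 776 × (388 − 7.34) × 9.11 / 1900 = 882.4 m³.
Hydraulic retention time τ = V/Q = 882.4 / 776 = 1.137 d = 27.29 h.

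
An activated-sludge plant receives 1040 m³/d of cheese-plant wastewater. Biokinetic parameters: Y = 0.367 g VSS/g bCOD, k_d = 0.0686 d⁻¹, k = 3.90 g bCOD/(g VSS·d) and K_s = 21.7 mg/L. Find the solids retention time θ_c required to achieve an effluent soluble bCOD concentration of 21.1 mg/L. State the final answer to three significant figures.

θ_c ≈ 1.57 d

At the target effluent, Y k S/(K_s+S) = 0.367×3.90×21.1/42.80 = 0.7056 d⁻¹.
Then 1/θ_c = μ − k_d = 0.7056 − 0.0686 = 0.6370 d⁻¹, giving θ_c = 1.570 d.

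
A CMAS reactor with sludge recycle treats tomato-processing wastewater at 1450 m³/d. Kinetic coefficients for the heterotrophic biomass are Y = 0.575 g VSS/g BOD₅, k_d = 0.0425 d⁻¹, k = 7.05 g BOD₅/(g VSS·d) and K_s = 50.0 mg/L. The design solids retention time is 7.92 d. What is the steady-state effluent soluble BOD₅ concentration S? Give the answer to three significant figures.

Effluent substrate depends only on kinetics and SRT: S = K_s(1 + k_d θ_c) / [θ_c(Yk − k_d) − 1] = 50.0 × (1 + 0.0425 × 7.92) / [7.92 × (0.575 × 7.05 − 0.0425) − 1] = 66.83 / 30.77 = 2.172 mg/L.

S ≈ 2.17 mg/L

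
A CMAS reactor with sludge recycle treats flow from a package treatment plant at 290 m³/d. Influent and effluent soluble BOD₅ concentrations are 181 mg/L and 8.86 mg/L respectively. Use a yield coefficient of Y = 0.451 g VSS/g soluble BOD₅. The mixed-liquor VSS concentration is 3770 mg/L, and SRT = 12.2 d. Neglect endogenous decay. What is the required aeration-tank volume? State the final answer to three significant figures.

V ≈ 72.9 m³

Biomass mass balance (decay neglected): V·X = Y·Q·(S₀ − S)·θ_c, so V = 0.451 × 290 × (181 − 8.86) × 12.2 / 3770 = 72.86 m³.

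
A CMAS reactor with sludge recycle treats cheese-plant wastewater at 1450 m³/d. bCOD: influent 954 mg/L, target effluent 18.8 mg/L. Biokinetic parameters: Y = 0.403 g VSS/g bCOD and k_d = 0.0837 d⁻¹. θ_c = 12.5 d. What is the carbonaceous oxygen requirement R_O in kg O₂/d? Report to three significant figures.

Y_obs = Y / (1 + k_d θ_c) = 0.403 / (1 + 0.0837 × 12.5) = 0.403 / 2.046 = 0.1969.
Mass of bCOD removed per day: Q(S₀ − S) = 1450 × 935.2 g/m³ = 1356 kg/d.
Biomass synthesised: P_X = Y_obs × 1356 = 267.1 kg VSS/d.
R_O = Q·ΔS − 1.42 P_X = 1356 − 379.2 = 976.8 kg O₂/d.

R_O ≈ 977 kg O₂/d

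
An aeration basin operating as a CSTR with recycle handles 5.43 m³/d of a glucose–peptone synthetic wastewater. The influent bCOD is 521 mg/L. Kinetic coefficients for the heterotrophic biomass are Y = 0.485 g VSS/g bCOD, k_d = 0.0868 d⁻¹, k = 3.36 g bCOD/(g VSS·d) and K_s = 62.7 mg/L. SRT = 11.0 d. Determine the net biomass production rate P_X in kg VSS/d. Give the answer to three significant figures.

P_X ≈ 0.692 kg VSS/d

From the Monod/SRT balance for a CMAS, S = K_s·(1+k_d θ_c)/[θ_c·(Y k − k_d) − 1] = 62.7 × (1 + 0.0868 × 11.0) / [11.0 × (0.485 × 3.36 − 0.0868) − 1] = 122.6 / 15.97 = 7.674 mg/L.
The observed yield is Y_obs = Y/(1 + k_d·θ_c) = 0.485 / (1 + 0.0868 × 11.0) = 0.485 / 1.955 = 0.2481 g VSS per g bCOD removed.
ΔS = 521 − 7.67 = 513.3 mg/L, so the substrate removal rate is 5.43 × 513.3/1000 = 2.787 kg bCOD/d.
Biomass produced: P_X = Y_obs·Q·ΔS = 0.2481 × 2.787 ≈ 0.6916 kg VSS/d.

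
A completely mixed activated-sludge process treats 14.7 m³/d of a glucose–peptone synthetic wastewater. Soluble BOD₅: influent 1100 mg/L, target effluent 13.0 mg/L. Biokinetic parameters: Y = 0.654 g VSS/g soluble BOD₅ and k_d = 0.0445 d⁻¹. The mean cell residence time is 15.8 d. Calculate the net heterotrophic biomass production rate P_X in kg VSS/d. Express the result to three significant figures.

The observed yield is Y_obs = Y/(1 + k_d·θ_c) = 0.654 / (1 + 0.0445 × 15.8) = 0.654 / 1.703 = 0.3840 g VSS per g soluble BOD₅ removed.
Mass of soluble BOD₅ removed per day: Q(S₀ − S) = 14.7 × 1087 g/m³ = 15.98 kg/d.
So the net sludge growth is P_X = 0.3840 × 15.98 = 6.136 kg VSS/d.

P_X ≈ 6.14 kg VSS/d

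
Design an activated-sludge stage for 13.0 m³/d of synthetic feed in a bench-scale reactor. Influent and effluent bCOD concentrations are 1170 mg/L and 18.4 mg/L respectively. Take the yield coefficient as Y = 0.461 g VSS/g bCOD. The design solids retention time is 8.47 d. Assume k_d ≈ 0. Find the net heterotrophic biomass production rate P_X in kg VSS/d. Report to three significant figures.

With endogenous decay neglected, the observed yield equals the true yield: Y_obs = Y = 0.461 g VSS/g bCOD.
Mass of bCOD removed per day: Q(S₀ − S) = 13.0 × 1152 g/m³ = 14.97 kg/d.
So the net sludge growth is P_X = 0.4610 × 14.97 = 6.902 kg VSS/d.

P_X ≈ 6.90 kg VSS/d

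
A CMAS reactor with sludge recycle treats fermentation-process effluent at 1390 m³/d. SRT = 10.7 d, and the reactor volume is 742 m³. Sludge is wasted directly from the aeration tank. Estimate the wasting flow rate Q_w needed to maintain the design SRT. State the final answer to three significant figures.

Q_w ≈ 69.3 m³/d

Wasting from the aeration tank: Q_w = V / θ_c = 742.0 / 10.7 = 69.35 m³/d.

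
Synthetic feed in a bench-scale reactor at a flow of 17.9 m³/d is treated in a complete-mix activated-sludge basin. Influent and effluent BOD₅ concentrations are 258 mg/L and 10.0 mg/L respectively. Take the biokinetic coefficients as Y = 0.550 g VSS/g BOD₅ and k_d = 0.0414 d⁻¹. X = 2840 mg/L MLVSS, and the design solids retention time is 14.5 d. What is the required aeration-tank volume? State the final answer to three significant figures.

Steady-state biomass mass balance: V·X·(1 + k_d·θ_c) = Y·Q·(S₀ − S)·θ_c, so V = 0.550 × 17.9 × (258 − 10.0) × 14.5 / [2840 × (1 + 0.0414 × 14.5)] = 3.54×10^4 / 4545 = 7.790 m³.

V ≈ 7.79 m³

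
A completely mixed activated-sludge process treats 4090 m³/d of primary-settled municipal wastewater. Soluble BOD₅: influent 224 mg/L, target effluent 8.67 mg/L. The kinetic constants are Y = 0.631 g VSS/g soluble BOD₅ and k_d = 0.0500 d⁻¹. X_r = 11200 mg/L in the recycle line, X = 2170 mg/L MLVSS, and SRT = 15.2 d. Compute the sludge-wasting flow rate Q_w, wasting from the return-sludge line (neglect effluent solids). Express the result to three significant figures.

Q_w ≈ 28.2 m³/d

From the SRT design equation V = Y Q (S₀−S) θ_c / [X (1 + k_d θ_c)] = 0.631 × 4090 × (224 − 8.67) × 15.2 / [2170 × (1 + 0.0500 × 15.2)] = 8.45×10^6 / 3819 = 2212 m³.
Wasting from the return line (neglecting effluent solids): Q_w = V·X / (θ_c·X_r) = 2212 × 2170 / (15.2 × 11200) = 28.19 m³/d.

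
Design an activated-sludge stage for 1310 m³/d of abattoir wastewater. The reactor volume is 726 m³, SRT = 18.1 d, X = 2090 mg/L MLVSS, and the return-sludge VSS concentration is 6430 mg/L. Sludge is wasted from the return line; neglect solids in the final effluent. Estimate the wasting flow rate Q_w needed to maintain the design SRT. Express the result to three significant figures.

Q_w = (V·X)/(θ_c X_r) = 726.0 × 2090 / (18.1 × 6430) = 13.04 m³/d.

Q_w ≈ 13.0 m³/d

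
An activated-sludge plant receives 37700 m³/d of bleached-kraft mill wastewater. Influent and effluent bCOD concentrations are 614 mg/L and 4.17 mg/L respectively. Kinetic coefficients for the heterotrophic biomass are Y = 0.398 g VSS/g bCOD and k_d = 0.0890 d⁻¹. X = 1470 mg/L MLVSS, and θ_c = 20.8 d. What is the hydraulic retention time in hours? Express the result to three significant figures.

Rearranging the biomass balance for a CMAS with decay, V = Y·Q·ΔS·θ_c / [X·(1+k_d θ_c)] = 0.398 × 37700 × (614 − 4.17) × 20.8 / [1470 × (1 + 0.0890 × 20.8)] = 1.9×10^8 / 4191 = 45410 m³.
Hydraulic retention time τ = V/Q = 45410 / 37700 = 1.205 d = 28.91 h.

τ ≈ 28.9 h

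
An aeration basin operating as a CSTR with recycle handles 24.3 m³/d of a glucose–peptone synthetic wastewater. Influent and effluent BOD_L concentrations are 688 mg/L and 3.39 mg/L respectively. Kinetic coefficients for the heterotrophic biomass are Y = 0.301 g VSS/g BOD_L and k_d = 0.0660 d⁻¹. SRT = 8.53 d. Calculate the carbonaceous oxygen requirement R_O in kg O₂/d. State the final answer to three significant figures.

R_O ≈ 12.1 kg O₂/d

Y_obs = Y / (1 + k_d θ_c) = 0.301 / (1 + 0.0660 × 8.53) = 0.301 / 1.563 = 0.1926.
Q·(S₀ − S) = 24.3 × (688 − 3.39) × 10⁻³ = 16.64 kg/d removed.
Net sludge production P_X = 0.1926 × 16.64 = 3.204 kg VSS/d.
Carbonaceous O₂ demand = substrate oxidised − cell-mass equivalent = 16.64 − 1.42 × 3.204 = 12.09 kg O₂/d.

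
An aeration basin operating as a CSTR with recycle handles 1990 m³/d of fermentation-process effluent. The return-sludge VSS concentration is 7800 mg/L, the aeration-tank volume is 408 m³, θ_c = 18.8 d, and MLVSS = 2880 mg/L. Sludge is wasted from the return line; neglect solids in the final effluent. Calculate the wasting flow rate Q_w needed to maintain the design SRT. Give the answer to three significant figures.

Q_w ≈ 8.01 m³/d

Q_w = (V·X)/(θ_c X_r) = 408.0 × 2880 / (18.8 × 7800) = 8.013 m³/d.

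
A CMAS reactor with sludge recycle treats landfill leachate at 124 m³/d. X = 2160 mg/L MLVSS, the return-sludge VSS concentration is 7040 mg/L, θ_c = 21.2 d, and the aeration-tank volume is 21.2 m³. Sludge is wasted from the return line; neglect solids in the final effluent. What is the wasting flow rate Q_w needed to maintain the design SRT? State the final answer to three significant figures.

Q_w ≈ 0.307 m³/d

Wasting from the return line (neglecting effluent solids): Q_w = V·X / (θ_c·X_r) = 21.20 × 2160 / (21.2 × 7040) = 0.3068 m³/d.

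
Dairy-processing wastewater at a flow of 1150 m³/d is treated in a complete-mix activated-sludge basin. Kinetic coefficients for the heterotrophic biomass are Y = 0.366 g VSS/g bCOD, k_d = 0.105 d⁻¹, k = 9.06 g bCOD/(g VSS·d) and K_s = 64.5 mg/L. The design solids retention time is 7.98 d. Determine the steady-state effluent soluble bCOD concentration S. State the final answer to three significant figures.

From the Monod/SRT balance for a CMAS, S = K_s·(1+k_d θ_c)/[θ_c·(Y k − k_d) − 1] = 64.5 × (1 + 0.105 × 7.98) / [7.98 × (0.366 × 9.06 − 0.105) − 1] = 118.5 / 24.62 = 4.814 mg/L.

S ≈ 4.81 mg/L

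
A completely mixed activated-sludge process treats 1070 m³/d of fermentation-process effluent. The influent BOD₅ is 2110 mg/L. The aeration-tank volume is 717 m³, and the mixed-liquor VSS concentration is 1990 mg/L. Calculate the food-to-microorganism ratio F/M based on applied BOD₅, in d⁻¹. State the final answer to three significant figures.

F/M ≈ 1.58 d⁻¹

F/M = applied load / biomass = Q·S₀/(V·X) = 1070 × 2110 / (717.0 × 1990) = 1.582 d⁻¹.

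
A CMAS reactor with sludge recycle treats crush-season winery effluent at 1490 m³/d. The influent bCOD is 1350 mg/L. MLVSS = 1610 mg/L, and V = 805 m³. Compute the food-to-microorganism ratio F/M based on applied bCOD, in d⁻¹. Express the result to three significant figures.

Food-to-microorganism ratio F/M = Q S₀ / (V X) = 1490 × 1350 / (805.0 × 1610) = 1.552 d⁻¹.

F/M ≈ 1.55 d⁻¹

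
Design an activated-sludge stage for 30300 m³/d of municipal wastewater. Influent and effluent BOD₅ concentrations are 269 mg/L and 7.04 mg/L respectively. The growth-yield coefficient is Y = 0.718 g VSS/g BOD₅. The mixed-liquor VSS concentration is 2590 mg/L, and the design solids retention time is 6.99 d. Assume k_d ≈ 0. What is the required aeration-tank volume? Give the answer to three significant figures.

Biomass mass balance (decay neglected): V·X = Y·Q·(S₀ − S)·θ_c, so V = 0.718 × 30300 × (269 − 7.04) × 6.99 / 2590 = 15381 m³.

V ≈ 15400 m³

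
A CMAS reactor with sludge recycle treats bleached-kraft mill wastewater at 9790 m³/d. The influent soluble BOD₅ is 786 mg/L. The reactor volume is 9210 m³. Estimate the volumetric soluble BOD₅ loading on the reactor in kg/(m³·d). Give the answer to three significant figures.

L_v ≈ 0.835 kg soluble BOD₅/(m³·d)

L_v = Q S₀ / V = 9790 × 786 × 10⁻³ / 9210 = 0.8355 kg/(m³·d).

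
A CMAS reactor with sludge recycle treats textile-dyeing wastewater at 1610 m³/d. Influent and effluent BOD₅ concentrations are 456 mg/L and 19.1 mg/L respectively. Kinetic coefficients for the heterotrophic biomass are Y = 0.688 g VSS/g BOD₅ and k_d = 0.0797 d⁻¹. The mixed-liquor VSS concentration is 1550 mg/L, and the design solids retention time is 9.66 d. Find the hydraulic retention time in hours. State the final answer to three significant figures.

Steady-state biomass mass balance: V·X·(1 + k_d·θ_c) = Y·Q·(S₀ − S)·θ_c, so V = 0.688 × 1610 × (456 − 19.1) × 9.66 / [1550 × (1 + 0.0797 × 9.66)] = 4.67×10^6 / 2743 = 1704 m³.
Hydraulic retention time τ = V/Q = 1704 / 1610 = 1.058 d = 25.40 h.

τ ≈ 25.4 h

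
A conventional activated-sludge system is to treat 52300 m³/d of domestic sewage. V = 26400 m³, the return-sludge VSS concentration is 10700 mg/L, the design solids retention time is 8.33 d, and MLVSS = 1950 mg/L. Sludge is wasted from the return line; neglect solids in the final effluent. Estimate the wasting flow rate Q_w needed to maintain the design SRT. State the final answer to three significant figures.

θ_c = V·X/(Q_w·X_r) when wasting from the recycle, so Q_w = V·X/(θ_c·X_r) = 26400 × 1950 / (8.33 × 10700) = 577.6 m³/d.

Q_w ≈ 578 m³/d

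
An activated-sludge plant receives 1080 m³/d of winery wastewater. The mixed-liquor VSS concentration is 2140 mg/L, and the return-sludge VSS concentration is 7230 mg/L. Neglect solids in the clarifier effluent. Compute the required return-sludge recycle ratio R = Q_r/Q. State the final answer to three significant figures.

R ≈ 0.420

Solids balance on the clarifier gives (1+R)X = R·X_r, so R = X/(X_r − X) = 2140 / (7230 − 2140) = 0.4204.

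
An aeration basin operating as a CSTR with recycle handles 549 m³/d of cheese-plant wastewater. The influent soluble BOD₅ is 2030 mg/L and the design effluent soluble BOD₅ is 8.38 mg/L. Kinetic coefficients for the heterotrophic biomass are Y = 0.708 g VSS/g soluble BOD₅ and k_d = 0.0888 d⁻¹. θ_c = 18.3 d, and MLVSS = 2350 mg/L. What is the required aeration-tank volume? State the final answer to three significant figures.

Rearranging the biomass balance for a CMAS with decay, V = Y·Q·ΔS·θ_c / [X·(1+k_d θ_c)] = 0.708 × 549 × (2030 − 8.38) × 18.3 / [2350 × (1 + 0.0888 × 18.3)] = 1.44×10^7 / 6169 = 2331 m³.

V ≈ 2330 m³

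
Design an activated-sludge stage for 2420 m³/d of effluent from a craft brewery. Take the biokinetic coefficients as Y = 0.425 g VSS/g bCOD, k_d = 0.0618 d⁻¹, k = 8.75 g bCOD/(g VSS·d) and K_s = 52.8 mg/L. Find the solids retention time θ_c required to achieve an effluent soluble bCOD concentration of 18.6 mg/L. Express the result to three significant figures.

At the target effluent, Y k S/(K_s+S) = 0.425×8.75×18.6/71.40 = 0.9688 d⁻¹.
θ_c = 1/(μ − k_d) = 1/(0.9688 − 0.0618) = 1/0.9070 = 1.103 d.

θ_c ≈ 1.10 d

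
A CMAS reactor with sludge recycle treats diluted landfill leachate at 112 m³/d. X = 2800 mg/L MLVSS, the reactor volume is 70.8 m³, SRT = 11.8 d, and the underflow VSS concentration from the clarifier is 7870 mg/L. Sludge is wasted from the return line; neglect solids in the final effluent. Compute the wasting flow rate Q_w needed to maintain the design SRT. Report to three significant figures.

Q_w = (V·X)/(θ_c X_r) = 70.80 × 2800 / (11.8 × 7870) = 2.135 m³/d.

Q_w ≈ 2.13 m³/d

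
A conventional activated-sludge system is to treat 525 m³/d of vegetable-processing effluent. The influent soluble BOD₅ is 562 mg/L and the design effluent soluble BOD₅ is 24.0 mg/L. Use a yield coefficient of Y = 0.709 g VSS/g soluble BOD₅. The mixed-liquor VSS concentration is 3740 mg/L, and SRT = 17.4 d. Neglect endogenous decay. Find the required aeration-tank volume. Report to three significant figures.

With k_d = 0 the design equation reduces to V = Y Q (S₀−S) θ_c / X = 0.709 × 525 × (562 − 24.0) × 17.4 / 3740 = 931.7 m³.

V ≈ 932 m³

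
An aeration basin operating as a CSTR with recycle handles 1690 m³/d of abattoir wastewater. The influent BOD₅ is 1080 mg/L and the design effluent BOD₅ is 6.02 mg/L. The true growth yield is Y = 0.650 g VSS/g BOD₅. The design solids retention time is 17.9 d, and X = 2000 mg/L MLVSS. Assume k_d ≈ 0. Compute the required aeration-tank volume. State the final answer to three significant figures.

V·X = Y·Q·ΔS·θ_c gives V = 0.650 × 1690 × (1080 − 6.02) × 17.9 / 2000 = 10559 m³.

V ≈ 10600 m³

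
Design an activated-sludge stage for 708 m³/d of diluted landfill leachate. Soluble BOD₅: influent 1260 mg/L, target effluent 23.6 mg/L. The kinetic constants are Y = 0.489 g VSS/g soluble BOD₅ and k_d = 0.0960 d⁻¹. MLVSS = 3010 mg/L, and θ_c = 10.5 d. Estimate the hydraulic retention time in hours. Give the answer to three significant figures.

τ ≈ 25.2 h

Steady-state biomass mass balance: V·X·(1 + k_d·θ_c) = Y·Q·(S₀ − S)·θ_c, so V = 0.489 × 708 × (1260 − 23.6) × 10.5 / [3010 × (1 + 0.0960 × 10.5)] = 4.49×10^6 / 6044 = 743.6 m³.
Hydraulic retention time τ = V/Q = 743.6 / 708 = 1.050 d = 25.21 h.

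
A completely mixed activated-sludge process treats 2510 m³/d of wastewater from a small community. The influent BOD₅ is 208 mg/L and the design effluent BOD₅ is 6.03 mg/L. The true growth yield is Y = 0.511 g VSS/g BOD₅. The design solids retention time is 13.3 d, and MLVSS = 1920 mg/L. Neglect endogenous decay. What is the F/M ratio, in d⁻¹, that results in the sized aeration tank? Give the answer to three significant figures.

F/M ≈ 0.152 d⁻¹

V·X = Y·Q·ΔS·θ_c gives V = 0.511 × 2510 × (208 − 6.03) × 13.3 / 1920 = 1794 m³.
F/M = applied load / biomass = Q·S₀/(V·X) = 2510 × 208 / (1794 × 1920) = 0.1515 d⁻¹.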